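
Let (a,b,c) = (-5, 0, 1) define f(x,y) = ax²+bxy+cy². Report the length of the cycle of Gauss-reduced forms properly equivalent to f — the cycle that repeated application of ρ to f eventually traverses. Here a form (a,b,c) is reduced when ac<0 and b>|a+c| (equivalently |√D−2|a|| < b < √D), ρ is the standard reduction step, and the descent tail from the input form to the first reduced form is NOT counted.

D = 20, ⌊√D⌋ = 4
descent: ρ → (1,4,-1)  [lands on river]
river: ρ → (-1,4,1)
ρ-cycle length = 2 (tail of 1 descent step not counted)

2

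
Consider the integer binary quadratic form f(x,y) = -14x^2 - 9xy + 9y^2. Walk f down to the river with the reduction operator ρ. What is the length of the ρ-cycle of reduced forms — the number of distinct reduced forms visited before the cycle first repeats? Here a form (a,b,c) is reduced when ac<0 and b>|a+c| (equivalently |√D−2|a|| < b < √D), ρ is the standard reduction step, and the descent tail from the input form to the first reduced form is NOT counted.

D = 585, ⌊√D⌋ = 24
descent: ρ → (9,9,-14)  [lands on river]
river: ρ → (-14,19,4)
river: ρ → (4,21,-9)
river: ρ → (-9,15,10)
river: ρ → (10,5,-14)
river: ρ → (-14,23,1)
river: ρ → (1,23,-14)
river: ρ → (-14,5,10)
river: ρ → (10,15,-9)
river: ρ → (-9,21,4)
river: ρ → (4,19,-14)
river: ρ → (-14,9,9)
ρ-cycle length = 12 (tail of 1 descent step not counted)

12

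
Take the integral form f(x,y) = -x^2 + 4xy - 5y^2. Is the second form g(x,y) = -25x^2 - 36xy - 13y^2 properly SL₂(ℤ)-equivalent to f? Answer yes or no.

D₁ = -4, D₂ = -4
f is negative-definite; reduce −f:
−f: translate: b→0 (≡-4 mod 2), so (1,-4,5)→(1,0,1)
−f: reduced (well bottom): (1,0,1) with a≤c, −a<b≤a
flip sign back: reduced form of f is (-1,0,-1)
g is negative-definite; reduce −g:
−g: translate: b→-14 (≡36 mod 50), so (25,36,13)→(25,-14,2)
−g: flip: (25,-14,2)→(2,14,25)
−g: translate: b→2 (≡14 mod 4), so (2,14,25)→(2,2,1)
−g: flip: (2,2,1)→(1,-2,2)
−g: translate: b→0 (≡-2 mod 2), so (1,-2,2)→(1,0,1)
−g: reduced (well bottom): (1,0,1) with a≤c, −a<b≤a
flip sign back: reduced form of g is (-1,0,-1)
reduced forms (-1, 0, -1) vs (-1, 0, -1) ⇒ equivalent

yes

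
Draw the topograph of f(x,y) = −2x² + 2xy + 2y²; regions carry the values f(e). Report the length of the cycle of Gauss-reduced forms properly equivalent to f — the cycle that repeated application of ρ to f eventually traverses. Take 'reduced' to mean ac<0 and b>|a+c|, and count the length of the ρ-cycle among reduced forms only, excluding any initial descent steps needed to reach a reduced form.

D = 20, ⌊√D⌋ = 4
river: ρ → (2,2,-2)
river: ρ → (-2,2,2)
ρ-cycle length = 2 (tail of 0 descent steps not counted)

2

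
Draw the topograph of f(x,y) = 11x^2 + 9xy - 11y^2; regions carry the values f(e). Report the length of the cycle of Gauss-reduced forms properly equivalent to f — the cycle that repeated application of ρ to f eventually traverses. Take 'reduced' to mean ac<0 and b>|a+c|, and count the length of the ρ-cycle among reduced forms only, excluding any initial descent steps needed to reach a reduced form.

D = 565, ⌊√D⌋ = 23
river: ρ → (-11,13,9)
river: ρ → (9,23,-1)
river: ρ → (-1,23,9)
river: ρ → (9,13,-11)
river: ρ → (-11,9,11)
river: ρ → (11,13,-9)
river: ρ → (-9,23,1)
river: ρ → (1,23,-9)
river: ρ → (-9,13,11)
river: ρ → (11,9,-11)
ρ-cycle length = 10 (tail of 0 descent steps not counted)

10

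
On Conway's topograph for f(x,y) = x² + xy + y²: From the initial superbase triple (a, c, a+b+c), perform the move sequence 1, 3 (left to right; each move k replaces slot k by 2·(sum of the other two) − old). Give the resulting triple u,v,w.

start (1,1,3) = (f(1,0),f(0,1),f(1,1))
replace slot 1: 2·(1+3) − 1 = 7 → (7,1,3)
replace slot 3: 2·(7+1) − 3 = 13 → (7,1,13)

7,1,13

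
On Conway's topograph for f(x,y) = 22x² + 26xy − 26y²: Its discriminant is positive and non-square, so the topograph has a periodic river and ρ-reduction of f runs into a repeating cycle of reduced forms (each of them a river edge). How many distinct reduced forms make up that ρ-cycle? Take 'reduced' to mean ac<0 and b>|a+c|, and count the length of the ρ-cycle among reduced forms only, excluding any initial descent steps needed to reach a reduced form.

D = 2964, ⌊√D⌋ = 54
river: ρ → (-26,26,22)
river: ρ → (22,18,-30)
river: ρ → (-30,42,10)
river: ρ → (10,38,-38)
river: ρ → (-38,38,10)
river: ρ → (10,42,-30)
river: ρ → (-30,18,22)
river: ρ → (22,26,-26)
ρ-cycle length = 8 (tail of 0 descent steps not counted)

8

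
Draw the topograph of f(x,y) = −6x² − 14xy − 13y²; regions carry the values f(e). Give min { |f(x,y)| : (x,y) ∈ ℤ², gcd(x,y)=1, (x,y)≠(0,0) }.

translate: b→2 (≡14 mod 12), so (6,14,13)→(6,2,5)
flip: (6,2,5)→(5,-2,6)
reduced (well bottom): (5,-2,6) with a≤c, −a<b≤a
well minimum |f| = |-5| = 5 (negative-definite)

5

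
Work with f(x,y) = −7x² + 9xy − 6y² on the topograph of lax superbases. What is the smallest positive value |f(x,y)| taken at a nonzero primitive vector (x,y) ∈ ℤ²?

translate: b→5 (≡-9 mod 14), so (7,-9,6)→(7,5,4)
flip: (7,5,4)→(4,-5,7)
translate: b→3 (≡-5 mod 8), so (4,-5,7)→(4,3,6)
reduced (well bottom): (4,3,6) with a≤c, −a<b≤a
well minimum |f| = |-4| = 4 (negative-definite)

4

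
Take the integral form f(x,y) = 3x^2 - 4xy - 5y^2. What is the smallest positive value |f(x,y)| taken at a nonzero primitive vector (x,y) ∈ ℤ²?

descent: ρ → (-5,4,3)  [lands on river]
river: ρ → (3,8,-1)
river: ρ → (-1,8,3)
river: ρ → (3,4,-5)
river: ρ → (-5,6,2)
river: ρ → (2,6,-5)
closes: descent 1, river 6
min |a| on river = 1

1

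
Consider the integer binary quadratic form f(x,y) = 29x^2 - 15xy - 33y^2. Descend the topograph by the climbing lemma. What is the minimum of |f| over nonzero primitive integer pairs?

descent: ρ → (-33,15,29)  [lands on river]
river: ρ → (29,43,-19)
river: ρ → (-19,33,39)
river: ρ → (39,45,-13)
river: ρ → (-13,59,11)
river: ρ → (11,51,-33)
closes: descent 1, river 6
min |a| on river = 11

11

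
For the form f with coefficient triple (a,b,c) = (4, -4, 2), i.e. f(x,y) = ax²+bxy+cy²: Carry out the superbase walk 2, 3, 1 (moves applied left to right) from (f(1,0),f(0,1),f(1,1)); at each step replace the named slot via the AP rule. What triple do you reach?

start (4,2,2) = (f(1,0),f(0,1),f(1,1))
replace slot 2: 2·(4+2) − 2 = 10 → (4,10,2)
replace slot 3: 2·(4+10) − 2 = 26 → (4,10,26)
replace slot 1: 2·(10+26) − 4 = 68 → (68,10,26)

68,10,26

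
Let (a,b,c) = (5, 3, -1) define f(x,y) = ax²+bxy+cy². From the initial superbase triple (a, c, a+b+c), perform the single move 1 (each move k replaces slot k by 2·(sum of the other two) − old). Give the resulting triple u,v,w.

start (5,-1,7) = (f(1,0),f(0,1),f(1,1))
replace slot 1: 2·((-1)+7) − 5 = 7 → (7,-1,7)

7,-1,7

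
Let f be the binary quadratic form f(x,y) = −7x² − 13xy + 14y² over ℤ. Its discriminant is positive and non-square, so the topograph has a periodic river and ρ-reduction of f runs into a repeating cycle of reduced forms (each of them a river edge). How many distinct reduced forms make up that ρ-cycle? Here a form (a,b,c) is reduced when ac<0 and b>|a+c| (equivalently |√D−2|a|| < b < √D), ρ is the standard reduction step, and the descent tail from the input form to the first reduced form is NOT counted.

D = 561, ⌊√D⌋ = 23
descent: ρ → (14,13,-7)  [lands on river]
river: ρ → (-7,15,12)
river: ρ → (12,9,-10)
river: ρ → (-10,11,11)
river: ρ → (11,11,-10)
river: ρ → (-10,9,12)
river: ρ → (12,15,-7)
river: ρ → (-7,13,14)
river: ρ → (14,15,-6)
river: ρ → (-6,21,5)
river: ρ → (5,19,-10)
river: ρ → (-10,21,3)
river: ρ → (3,21,-10)
river: ρ → (-10,19,5)
river: ρ → (5,21,-6)
river: ρ → (-6,15,14)
ρ-cycle length = 16 (tail of 1 descent step not counted)

16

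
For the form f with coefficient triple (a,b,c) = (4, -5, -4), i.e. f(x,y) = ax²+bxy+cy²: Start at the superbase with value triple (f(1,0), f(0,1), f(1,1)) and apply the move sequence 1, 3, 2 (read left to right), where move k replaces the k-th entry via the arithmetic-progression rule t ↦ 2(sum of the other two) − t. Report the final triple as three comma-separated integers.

start (4,-4,-5) = (f(1,0),f(0,1),f(1,1))
replace slot 1: 2·((-4)+(-5)) − 4 = -22 → (-22,-4,-5)
replace slot 3: 2·((-22)+(-4)) − (-5) = -47 → (-22,-4,-47)
replace slot 2: 2·((-22)+(-47)) − (-4) = -134 → (-22,-134,-47)

-22,-134,-47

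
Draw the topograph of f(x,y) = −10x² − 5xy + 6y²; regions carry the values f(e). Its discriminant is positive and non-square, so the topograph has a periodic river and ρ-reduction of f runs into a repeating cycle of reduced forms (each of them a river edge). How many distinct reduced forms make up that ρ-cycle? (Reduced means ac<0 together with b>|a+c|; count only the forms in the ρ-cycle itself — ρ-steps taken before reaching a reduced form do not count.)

D = 265, ⌊√D⌋ = 16
descent: ρ → (6,5,-10)  [lands on river]
river: ρ → (-10,15,1)
river: ρ → (1,15,-10)
river: ρ → (-10,5,6)
river: ρ → (6,7,-9)
river: ρ → (-9,11,4)
river: ρ → (4,13,-6)
river: ρ → (-6,11,6)
river: ρ → (6,13,-4)
river: ρ → (-4,11,9)
river: ρ → (9,7,-6)
river: ρ → (-6,5,10)
river: ρ → (10,15,-1)
river: ρ → (-1,15,10)
river: ρ → (10,5,-6)
river: ρ → (-6,7,9)
river: ρ → (9,11,-4)
river: ρ → (-4,13,6)
river: ρ → (6,11,-6)
river: ρ → (-6,13,4)
river: ρ → (4,11,-9)
river: ρ → (-9,7,6)
ρ-cycle length = 22 (tail of 1 descent step not counted)

22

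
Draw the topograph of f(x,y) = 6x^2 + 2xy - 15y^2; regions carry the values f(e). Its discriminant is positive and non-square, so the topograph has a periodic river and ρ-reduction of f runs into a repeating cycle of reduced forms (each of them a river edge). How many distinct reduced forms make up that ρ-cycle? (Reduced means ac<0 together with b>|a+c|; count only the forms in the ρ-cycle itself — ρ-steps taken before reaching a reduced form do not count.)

D = 364, ⌊√D⌋ = 19
descent: ρ → (-15,-2,6)
descent: ρ → (6,14,-7)  [lands on river]
river: ρ → (-7,14,6)
river: ρ → (6,10,-11)
river: ρ → (-11,12,5)
river: ρ → (5,18,-2)
river: ρ → (-2,18,5)
river: ρ → (5,12,-11)
river: ρ → (-11,10,6)
ρ-cycle length = 8 (tail of 2 descent steps not counted)

8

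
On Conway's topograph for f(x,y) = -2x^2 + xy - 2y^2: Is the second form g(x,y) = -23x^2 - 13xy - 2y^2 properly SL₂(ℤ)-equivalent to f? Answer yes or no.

D₁ = -15, D₂ = -15
f is negative-definite; reduce −f:
−f: flip: (2,-1,2)→(2,1,2)
−f: reduced (well bottom): (2,1,2) with a≤c, −a<b≤a
flip sign back: reduced form of f is (-2,-1,-2)
g is negative-definite; reduce −g:
−g: flip: (23,13,2)→(2,-13,23)
−g: translate: b→-1 (≡-13 mod 4), so (2,-13,23)→(2,-1,2)
−g: flip: (2,-1,2)→(2,1,2)
−g: reduced (well bottom): (2,1,2) with a≤c, −a<b≤a
flip sign back: reduced form of g is (-2,-1,-2)
reduced forms (-2, -1, -2) vs (-2, -1, -2) ⇒ equivalent

yes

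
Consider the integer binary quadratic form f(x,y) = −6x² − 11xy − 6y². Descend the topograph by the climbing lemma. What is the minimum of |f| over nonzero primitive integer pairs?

translate: b→-1 (≡11 mod 12), so (6,11,6)→(6,-1,1)
flip: (6,-1,1)→(1,1,6)
reduced (well bottom): (1,1,6) with a≤c, −a<b≤a
well minimum |f| = |-1| = 1 (negative-definite)

1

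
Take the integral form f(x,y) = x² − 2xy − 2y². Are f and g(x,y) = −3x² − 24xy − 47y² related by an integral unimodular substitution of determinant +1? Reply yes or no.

D₁ = 12, D₂ = 12
river cycle of f (length 2): (-2, 2, 1), (1, 2, -2)
river cycle of g (length 2): (1, 2, -2), (-2, 2, 1)
cycles coincide ⇒ equivalent

yes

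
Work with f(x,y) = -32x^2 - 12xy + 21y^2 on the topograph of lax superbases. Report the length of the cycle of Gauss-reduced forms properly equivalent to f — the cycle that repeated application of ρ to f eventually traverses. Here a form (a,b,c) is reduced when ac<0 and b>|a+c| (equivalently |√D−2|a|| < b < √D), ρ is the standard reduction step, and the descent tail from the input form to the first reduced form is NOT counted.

D = 2832, ⌊√D⌋ = 53
descent: ρ → (21,12,-32)  [lands on river]
river: ρ → (-32,52,1)
river: ρ → (1,52,-32)
river: ρ → (-32,12,21)
river: ρ → (21,30,-23)
river: ρ → (-23,16,28)
river: ρ → (28,40,-11)
river: ρ → (-11,48,12)
river: ρ → (12,48,-11)
river: ρ → (-11,40,28)
river: ρ → (28,16,-23)
river: ρ → (-23,30,21)
ρ-cycle length = 12 (tail of 1 descent step not counted)

12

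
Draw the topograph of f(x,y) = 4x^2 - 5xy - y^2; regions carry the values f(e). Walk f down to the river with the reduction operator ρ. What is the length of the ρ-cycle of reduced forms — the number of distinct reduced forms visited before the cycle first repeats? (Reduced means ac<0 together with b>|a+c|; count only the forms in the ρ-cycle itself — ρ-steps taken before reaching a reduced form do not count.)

D = 41, ⌊√D⌋ = 6
descent: ρ → (-1,5,4)  [lands on river]
river: ρ → (4,3,-2)
river: ρ → (-2,5,2)
river: ρ → (2,3,-4)
river: ρ → (-4,5,1)
river: ρ → (1,5,-4)
river: ρ → (-4,3,2)
river: ρ → (2,5,-2)
river: ρ → (-2,3,4)
river: ρ → (4,5,-1)
ρ-cycle length = 10 (tail of 1 descent step not counted)

10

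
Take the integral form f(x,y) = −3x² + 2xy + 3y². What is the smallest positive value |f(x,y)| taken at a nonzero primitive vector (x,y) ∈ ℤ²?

river: ρ → (3,4,-2)
river: ρ → (-2,4,3)
river: ρ → (3,2,-3)
river: ρ → (-3,4,2)
river: ρ → (2,4,-3)
river: ρ → (-3,2,3)
closes: descent 0, river 6
min |a| on river = 2

2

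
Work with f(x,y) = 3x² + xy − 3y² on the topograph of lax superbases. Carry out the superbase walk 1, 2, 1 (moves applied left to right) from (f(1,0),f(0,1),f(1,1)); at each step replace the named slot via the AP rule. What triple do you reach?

start (3,-3,1) = (f(1,0),f(0,1),f(1,1))
replace slot 1: 2·((-3)+1) − 3 = -7 → (-7,-3,1)
replace slot 2: 2·((-7)+1) − (-3) = -9 → (-7,-9,1)
replace slot 1: 2·((-9)+1) − (-7) = -9 → (-9,-9,1)

-9,-9,1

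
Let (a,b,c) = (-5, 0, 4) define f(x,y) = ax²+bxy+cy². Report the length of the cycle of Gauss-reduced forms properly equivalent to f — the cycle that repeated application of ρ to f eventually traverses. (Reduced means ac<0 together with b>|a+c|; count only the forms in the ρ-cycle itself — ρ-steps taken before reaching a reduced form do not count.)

D = 80, ⌊√D⌋ = 8
descent: ρ → (4,8,-1)  [lands on river]
river: ρ → (-1,8,4)
ρ-cycle length = 2 (tail of 1 descent step not counted)

2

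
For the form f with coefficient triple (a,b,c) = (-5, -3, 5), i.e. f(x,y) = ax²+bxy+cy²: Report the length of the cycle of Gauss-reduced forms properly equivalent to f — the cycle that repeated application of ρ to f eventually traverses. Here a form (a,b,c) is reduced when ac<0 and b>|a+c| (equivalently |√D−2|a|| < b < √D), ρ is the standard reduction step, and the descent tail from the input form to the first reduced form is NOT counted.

D = 109, ⌊√D⌋ = 10
descent: ρ → (5,3,-5)  [lands on river]
river: ρ → (-5,7,3)
river: ρ → (3,5,-7)
river: ρ → (-7,9,1)
river: ρ → (1,9,-7)
river: ρ → (-7,5,3)
river: ρ → (3,7,-5)
river: ρ → (-5,3,5)
river: ρ → (5,7,-3)
river: ρ → (-3,5,7)
river: ρ → (7,9,-1)
river: ρ → (-1,9,7)
river: ρ → (7,5,-3)
river: ρ → (-3,7,5)
ρ-cycle length = 14 (tail of 1 descent step not counted)

14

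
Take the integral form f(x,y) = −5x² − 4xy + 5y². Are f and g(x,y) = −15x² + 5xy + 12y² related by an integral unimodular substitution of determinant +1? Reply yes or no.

D₁ = 116, D₂ = 745
discriminants differ ⇒ not SL₂(ℤ)-equivalent

no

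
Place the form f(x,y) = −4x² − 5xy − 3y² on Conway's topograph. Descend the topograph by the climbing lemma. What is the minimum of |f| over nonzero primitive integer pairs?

translate: b→-3 (≡5 mod 8), so (4,5,3)→(4,-3,2)
flip: (4,-3,2)→(2,3,4)
translate: b→-1 (≡3 mod 4), so (2,3,4)→(2,-1,3)
reduced (well bottom): (2,-1,3) with a≤c, −a<b≤a
well minimum |f| = |-2| = 2 (negative-definite)

2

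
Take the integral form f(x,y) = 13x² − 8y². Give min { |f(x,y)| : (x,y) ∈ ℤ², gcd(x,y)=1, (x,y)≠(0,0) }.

descent: ρ → (-8,16,5)  [lands on river]
river: ρ → (5,14,-11)
river: ρ → (-11,8,8)
river: ρ → (8,8,-11)
river: ρ → (-11,14,5)
river: ρ → (5,16,-8)
closes: descent 1, river 6
min |a| on river = 5

5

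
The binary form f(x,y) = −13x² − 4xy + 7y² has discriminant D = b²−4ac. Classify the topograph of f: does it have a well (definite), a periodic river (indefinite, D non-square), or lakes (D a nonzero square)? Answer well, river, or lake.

D = b²−4ac = (-4)² − 4·(-13)·7 = 380
D > 0 non-square ⇒ indefinite ⇒ periodic river

river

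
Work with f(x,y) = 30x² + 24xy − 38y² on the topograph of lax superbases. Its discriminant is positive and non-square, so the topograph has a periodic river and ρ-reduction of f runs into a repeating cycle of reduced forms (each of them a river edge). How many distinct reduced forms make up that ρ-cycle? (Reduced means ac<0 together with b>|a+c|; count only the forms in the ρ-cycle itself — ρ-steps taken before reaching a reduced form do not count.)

D = 5136, ⌊√D⌋ = 71
river: ρ → (-38,52,16)
river: ρ → (16,44,-50)
river: ρ → (-50,56,10)
river: ρ → (10,64,-26)
river: ρ → (-26,40,34)
river: ρ → (34,28,-32)
river: ρ → (-32,36,30)
river: ρ → (30,24,-38)
ρ-cycle length = 8 (tail of 0 descent steps not counted)

8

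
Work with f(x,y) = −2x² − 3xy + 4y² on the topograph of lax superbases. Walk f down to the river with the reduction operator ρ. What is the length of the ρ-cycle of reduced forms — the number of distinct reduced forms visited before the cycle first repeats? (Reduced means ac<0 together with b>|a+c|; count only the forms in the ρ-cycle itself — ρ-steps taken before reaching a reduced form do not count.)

D = 41, ⌊√D⌋ = 6
descent: ρ → (4,3,-2)  [lands on river]
river: ρ → (-2,5,2)
river: ρ → (2,3,-4)
river: ρ → (-4,5,1)
river: ρ → (1,5,-4)
river: ρ → (-4,3,2)
river: ρ → (2,5,-2)
river: ρ → (-2,3,4)
river: ρ → (4,5,-1)
river: ρ → (-1,5,4)
ρ-cycle length = 10 (tail of 1 descent step not counted)

10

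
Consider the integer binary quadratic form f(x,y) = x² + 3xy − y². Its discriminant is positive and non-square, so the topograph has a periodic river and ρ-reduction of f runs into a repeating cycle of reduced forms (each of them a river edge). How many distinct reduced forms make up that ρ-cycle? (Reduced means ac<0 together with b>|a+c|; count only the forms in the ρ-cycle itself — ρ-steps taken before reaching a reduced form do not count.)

D = 13, ⌊√D⌋ = 3
river: ρ → (-1,3,1)
river: ρ → (1,3,-1)
ρ-cycle length = 2 (tail of 0 descent steps not counted)

2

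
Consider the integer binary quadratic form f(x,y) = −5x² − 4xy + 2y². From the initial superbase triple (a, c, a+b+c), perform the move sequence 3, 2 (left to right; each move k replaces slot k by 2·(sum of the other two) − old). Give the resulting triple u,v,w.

start (-5,2,-7) = (f(1,0),f(0,1),f(1,1))
replace slot 3: 2·((-5)+2) − (-7) = 1 → (-5,2,1)
replace slot 2: 2·((-5)+1) − 2 = -10 → (-5,-10,1)

-5,-10,1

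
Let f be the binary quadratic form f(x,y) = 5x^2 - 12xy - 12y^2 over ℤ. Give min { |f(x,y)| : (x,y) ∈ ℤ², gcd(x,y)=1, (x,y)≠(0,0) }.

descent: ρ → (-12,12,5)  [lands on river]
river: ρ → (5,18,-3)
river: ρ → (-3,18,5)
river: ρ → (5,12,-12)
closes: descent 1, river 4
min |a| on river = 3

3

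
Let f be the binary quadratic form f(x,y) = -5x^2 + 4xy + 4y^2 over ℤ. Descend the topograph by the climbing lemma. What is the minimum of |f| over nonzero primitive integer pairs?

river: ρ → (4,4,-5)
river: ρ → (-5,6,3)
river: ρ → (3,6,-5)
river: ρ → (-5,4,4)
closes: descent 0, river 4
min |a| on river = 3

3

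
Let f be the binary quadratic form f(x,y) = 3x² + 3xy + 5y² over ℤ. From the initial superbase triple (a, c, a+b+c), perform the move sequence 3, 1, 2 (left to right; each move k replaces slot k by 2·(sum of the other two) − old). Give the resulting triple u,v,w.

start (3,5,11) = (f(1,0),f(0,1),f(1,1))
replace slot 3: 2·(3+5) − 11 = 5 → (3,5,5)
replace slot 1: 2·(5+5) − 3 = 17 → (17,5,5)
replace slot 2: 2·(17+5) − 5 = 39 → (17,39,5)

17,39,5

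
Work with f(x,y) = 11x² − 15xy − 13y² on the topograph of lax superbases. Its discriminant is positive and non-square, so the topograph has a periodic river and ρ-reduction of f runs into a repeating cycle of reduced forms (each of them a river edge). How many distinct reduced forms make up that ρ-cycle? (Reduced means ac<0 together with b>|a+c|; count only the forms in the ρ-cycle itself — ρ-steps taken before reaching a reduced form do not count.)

D = 797, ⌊√D⌋ = 28
descent: ρ → (-13,15,11)  [lands on river]
river: ρ → (11,7,-17)
river: ρ → (-17,27,1)
river: ρ → (1,27,-17)
river: ρ → (-17,7,11)
river: ρ → (11,15,-13)
river: ρ → (-13,11,13)
river: ρ → (13,15,-11)
river: ρ → (-11,7,17)
river: ρ → (17,27,-1)
river: ρ → (-1,27,17)
river: ρ → (17,7,-11)
river: ρ → (-11,15,13)
river: ρ → (13,11,-13)
ρ-cycle length = 14 (tail of 1 descent step not counted)

14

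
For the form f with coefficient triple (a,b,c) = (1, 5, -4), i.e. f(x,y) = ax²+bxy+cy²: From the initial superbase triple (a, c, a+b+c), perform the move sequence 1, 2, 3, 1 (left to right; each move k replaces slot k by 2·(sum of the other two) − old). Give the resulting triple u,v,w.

start (1,-4,2) = (f(1,0),f(0,1),f(1,1))
replace slot 1: 2·((-4)+2) − 1 = -5 → (-5,-4,2)
replace slot 2: 2·((-5)+2) − (-4) = -2 → (-5,-2,2)
replace slot 3: 2·((-5)+(-2)) − 2 = -16 → (-5,-2,-16)
replace slot 1: 2·((-2)+(-16)) − (-5) = -31 → (-31,-2,-16)

-31,-2,-16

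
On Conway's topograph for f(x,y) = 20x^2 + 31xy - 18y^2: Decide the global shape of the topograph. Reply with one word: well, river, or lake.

D = b²−4ac = 31² − 4·20·(-18) = 2401
D = 49² is a perfect square ⇒ form factors over ℤ ⇒ lakes

lake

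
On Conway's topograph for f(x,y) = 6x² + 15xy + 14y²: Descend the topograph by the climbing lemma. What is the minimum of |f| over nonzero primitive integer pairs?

translate: b→3 (≡15 mod 12), so (6,15,14)→(6,3,5)
flip: (6,3,5)→(5,-3,6)
reduced (well bottom): (5,-3,6) with a≤c, −a<b≤a
well minimum = a = 5

5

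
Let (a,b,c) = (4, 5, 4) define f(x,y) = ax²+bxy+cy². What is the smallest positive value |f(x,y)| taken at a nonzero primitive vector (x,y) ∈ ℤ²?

translate: b→-3 (≡5 mod 8), so (4,5,4)→(4,-3,3)
flip: (4,-3,3)→(3,3,4)
reduced (well bottom): (3,3,4) with a≤c, −a<b≤a
well minimum = a = 3

3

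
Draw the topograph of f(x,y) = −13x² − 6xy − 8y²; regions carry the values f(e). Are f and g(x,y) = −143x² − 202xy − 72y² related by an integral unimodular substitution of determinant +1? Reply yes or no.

D₁ = -380, D₂ = -380
f is negative-definite; reduce −f:
−f: flip: (13,6,8)→(8,-6,13)
−f: reduced (well bottom): (8,-6,13) with a≤c, −a<b≤a
flip sign back: reduced form of f is (-8,6,-13)
g is negative-definite; reduce −g:
−g: translate: b→-84 (≡202 mod 286), so (143,202,72)→(143,-84,13)
−g: flip: (143,-84,13)→(13,84,143)
−g: translate: b→6 (≡84 mod 26), so (13,84,143)→(13,6,8)
−g: flip: (13,6,8)→(8,-6,13)
−g: reduced (well bottom): (8,-6,13) with a≤c, −a<b≤a
flip sign back: reduced form of g is (-8,6,-13)
reduced forms (-8, 6, -13) vs (-8, 6, -13) ⇒ equivalent

yes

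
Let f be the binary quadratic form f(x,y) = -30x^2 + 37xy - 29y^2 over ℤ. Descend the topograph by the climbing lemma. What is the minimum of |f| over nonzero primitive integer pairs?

translate: b→23 (≡-37 mod 60), so (30,-37,29)→(30,23,22)
flip: (30,23,22)→(22,-23,30)
translate: b→21 (≡-23 mod 44), so (22,-23,30)→(22,21,29)
reduced (well bottom): (22,21,29) with a≤c, −a<b≤a
well minimum |f| = |-22| = 22 (negative-definite)

22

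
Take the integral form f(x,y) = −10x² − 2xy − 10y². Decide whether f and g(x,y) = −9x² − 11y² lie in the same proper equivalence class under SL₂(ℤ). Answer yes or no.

D₁ = -396, D₂ = -396
f is negative-definite; reduce −f:
−f: reduced (well bottom): (10,2,10) with a≤c, −a<b≤a
flip sign back: reduced form of f is (-10,-2,-10)
g is negative-definite; reduce −g:
−g: reduced (well bottom): (9,0,11) with a≤c, −a<b≤a
flip sign back: reduced form of g is (-9,0,-11)
reduced forms (-10, -2, -10) vs (-9, 0, -11) ⇒ inequivalent

no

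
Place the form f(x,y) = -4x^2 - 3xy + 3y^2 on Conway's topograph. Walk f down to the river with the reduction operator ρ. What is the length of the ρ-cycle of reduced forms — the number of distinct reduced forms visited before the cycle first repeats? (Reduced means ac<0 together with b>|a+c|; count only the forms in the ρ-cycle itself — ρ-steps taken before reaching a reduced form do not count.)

D = 57, ⌊√D⌋ = 7
descent: ρ → (3,3,-4)  [lands on river]
river: ρ → (-4,5,2)
river: ρ → (2,7,-1)
river: ρ → (-1,7,2)
river: ρ → (2,5,-4)
river: ρ → (-4,3,3)
ρ-cycle length = 6 (tail of 1 descent step not counted)

6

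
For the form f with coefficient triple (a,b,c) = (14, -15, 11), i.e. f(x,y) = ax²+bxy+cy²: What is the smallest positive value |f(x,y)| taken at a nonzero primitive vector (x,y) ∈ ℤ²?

translate: b→13 (≡-15 mod 28), so (14,-15,11)→(14,13,10)
flip: (14,13,10)→(10,-13,14)
translate: b→7 (≡-13 mod 20), so (10,-13,14)→(10,7,11)
reduced (well bottom): (10,7,11) with a≤c, −a<b≤a
well minimum = a = 10

10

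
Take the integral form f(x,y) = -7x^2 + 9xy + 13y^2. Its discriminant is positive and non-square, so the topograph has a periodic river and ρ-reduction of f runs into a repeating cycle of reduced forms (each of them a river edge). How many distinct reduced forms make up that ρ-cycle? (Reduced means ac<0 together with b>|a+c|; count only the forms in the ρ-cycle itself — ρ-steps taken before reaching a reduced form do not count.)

D = 445, ⌊√D⌋ = 21
river: ρ → (13,17,-3)
river: ρ → (-3,19,7)
river: ρ → (7,9,-13)
river: ρ → (-13,17,3)
river: ρ → (3,19,-7)
river: ρ → (-7,9,13)
ρ-cycle length = 6 (tail of 0 descent steps not counted)

6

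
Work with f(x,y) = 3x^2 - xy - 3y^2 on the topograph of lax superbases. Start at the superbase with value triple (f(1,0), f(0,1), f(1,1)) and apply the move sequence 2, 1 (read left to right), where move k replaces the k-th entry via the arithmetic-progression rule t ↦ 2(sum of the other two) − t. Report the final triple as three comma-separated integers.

start (3,-3,-1) = (f(1,0),f(0,1),f(1,1))
replace slot 2: 2·(3+(-1)) − (-3) = 7 → (3,7,-1)
replace slot 1: 2·(7+(-1)) − 3 = 9 → (9,7,-1)

9,7,-1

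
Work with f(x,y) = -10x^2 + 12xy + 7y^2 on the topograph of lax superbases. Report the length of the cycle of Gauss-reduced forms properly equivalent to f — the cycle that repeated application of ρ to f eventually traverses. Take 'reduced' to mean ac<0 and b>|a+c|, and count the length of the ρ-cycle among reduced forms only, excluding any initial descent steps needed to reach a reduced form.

D = 424, ⌊√D⌋ = 20
river: ρ → (7,16,-6)
river: ρ → (-6,20,1)
river: ρ → (1,20,-6)
river: ρ → (-6,16,7)
river: ρ → (7,12,-10)
river: ρ → (-10,8,9)
river: ρ → (9,10,-9)
river: ρ → (-9,8,10)
river: ρ → (10,12,-7)
river: ρ → (-7,16,6)
river: ρ → (6,20,-1)
river: ρ → (-1,20,6)
river: ρ → (6,16,-7)
river: ρ → (-7,12,10)
river: ρ → (10,8,-9)
river: ρ → (-9,10,9)
river: ρ → (9,8,-10)
river: ρ → (-10,12,7)
ρ-cycle length = 18 (tail of 0 descent steps not counted)

18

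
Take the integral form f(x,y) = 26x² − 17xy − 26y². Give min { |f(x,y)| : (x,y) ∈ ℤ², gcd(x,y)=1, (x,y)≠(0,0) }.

descent: ρ → (-26,17,26)  [lands on river]
river: ρ → (26,35,-17)
river: ρ → (-17,33,28)
river: ρ → (28,23,-22)
river: ρ → (-22,21,29)
river: ρ → (29,37,-14)
river: ρ → (-14,47,14)
river: ρ → (14,37,-29)
river: ρ → (-29,21,22)
river: ρ → (22,23,-28)
river: ρ → (-28,33,17)
river: ρ → (17,35,-26)
closes: descent 1, river 12
min |a| on river = 14

14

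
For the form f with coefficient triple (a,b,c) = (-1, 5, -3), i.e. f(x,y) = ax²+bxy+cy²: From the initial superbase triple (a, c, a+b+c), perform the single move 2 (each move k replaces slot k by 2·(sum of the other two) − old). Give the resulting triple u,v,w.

start (-1,-3,1) = (f(1,0),f(0,1),f(1,1))
replace slot 2: 2·((-1)+1) − (-3) = 3 → (-1,3,1)

-1,3,1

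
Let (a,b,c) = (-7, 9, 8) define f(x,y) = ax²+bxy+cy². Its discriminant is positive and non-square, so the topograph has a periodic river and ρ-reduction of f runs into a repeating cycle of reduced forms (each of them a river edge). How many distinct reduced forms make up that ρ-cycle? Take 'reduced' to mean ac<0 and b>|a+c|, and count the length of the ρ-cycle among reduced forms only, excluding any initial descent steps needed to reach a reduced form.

D = 305, ⌊√D⌋ = 17
river: ρ → (8,7,-8)
river: ρ → (-8,9,7)
river: ρ → (7,5,-10)
river: ρ → (-10,15,2)
river: ρ → (2,17,-2)
river: ρ → (-2,15,10)
river: ρ → (10,5,-7)
river: ρ → (-7,9,8)
ρ-cycle length = 8 (tail of 0 descent steps not counted)

8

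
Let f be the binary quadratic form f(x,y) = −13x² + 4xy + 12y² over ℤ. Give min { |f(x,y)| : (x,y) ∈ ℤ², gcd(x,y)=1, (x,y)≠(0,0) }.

river: ρ → (12,20,-5)
river: ρ → (-5,20,12)
river: ρ → (12,4,-13)
river: ρ → (-13,22,3)
river: ρ → (3,20,-20)
river: ρ → (-20,20,3)
river: ρ → (3,22,-13)
river: ρ → (-13,4,12)
closes: descent 0, river 8
min |a| on river = 3

3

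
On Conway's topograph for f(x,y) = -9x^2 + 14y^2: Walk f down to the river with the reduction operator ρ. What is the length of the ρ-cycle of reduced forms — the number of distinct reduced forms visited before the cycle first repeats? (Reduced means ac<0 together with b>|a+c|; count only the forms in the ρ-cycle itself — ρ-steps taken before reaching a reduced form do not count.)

D = 504, ⌊√D⌋ = 22
descent: ρ → (14,0,-9)
descent: ρ → (-9,18,5)  [lands on river]
river: ρ → (5,22,-1)
river: ρ → (-1,22,5)
river: ρ → (5,18,-9)
ρ-cycle length = 4 (tail of 2 descent steps not counted)

4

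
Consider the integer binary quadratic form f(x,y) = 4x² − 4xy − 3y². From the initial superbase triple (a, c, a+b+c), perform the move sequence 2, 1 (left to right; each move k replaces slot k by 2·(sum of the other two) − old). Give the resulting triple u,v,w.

start (4,-3,-3) = (f(1,0),f(0,1),f(1,1))
replace slot 2: 2·(4+(-3)) − (-3) = 5 → (4,5,-3)
replace slot 1: 2·(5+(-3)) − 4 = 0 → (0,5,-3)

0,5,-3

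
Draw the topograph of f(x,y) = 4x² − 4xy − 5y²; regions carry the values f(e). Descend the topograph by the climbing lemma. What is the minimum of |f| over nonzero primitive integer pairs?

descent: ρ → (-5,4,4)  [lands on river]
river: ρ → (4,4,-5)
river: ρ → (-5,6,3)
river: ρ → (3,6,-5)
closes: descent 1, river 4
min |a| on river = 3

3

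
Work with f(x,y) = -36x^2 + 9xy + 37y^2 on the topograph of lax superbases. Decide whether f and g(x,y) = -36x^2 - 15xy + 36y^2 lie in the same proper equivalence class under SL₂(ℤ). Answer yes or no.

D₁ = 5409, D₂ = 5409
river cycle of f (length 58): (37, 65, -8), (-8, 63, 45), (45, 27, -26), (-26, 25, 46), (46, 67, -5), (-5, 73, 4), (4, 71, -23), (-23, 67, 10), (10, 73, -2), (-2, 71, 46), … (48 more)
river cycle of g (length 66): (36, 15, -36), (-36, 57, 15), (15, 63, -24), (-24, 33, 45), (45, 57, -12), (-12, 63, 30), (30, 57, -18), (-18, 51, 39), (39, 27, -30), (-30, 33, 36), … (56 more)
cycles differ ⇒ inequivalent

no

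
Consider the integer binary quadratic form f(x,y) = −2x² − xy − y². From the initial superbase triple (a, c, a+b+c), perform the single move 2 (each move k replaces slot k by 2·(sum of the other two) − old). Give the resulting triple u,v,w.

start (-2,-1,-4) = (f(1,0),f(0,1),f(1,1))
replace slot 2: 2·((-2)+(-4)) − (-1) = -11 → (-2,-11,-4)

-2,-11,-4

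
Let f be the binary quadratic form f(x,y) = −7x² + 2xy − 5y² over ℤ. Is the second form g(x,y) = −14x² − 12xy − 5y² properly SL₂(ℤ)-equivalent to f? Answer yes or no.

D₁ = -136, D₂ = -136
f is negative-definite; reduce −f:
−f: flip: (7,-2,5)→(5,2,7)
−f: reduced (well bottom): (5,2,7) with a≤c, −a<b≤a
flip sign back: reduced form of f is (-5,-2,-7)
g is negative-definite; reduce −g:
−g: flip: (14,12,5)→(5,-12,14)
−g: translate: b→-2 (≡-12 mod 10), so (5,-12,14)→(5,-2,7)
−g: reduced (well bottom): (5,-2,7) with a≤c, −a<b≤a
flip sign back: reduced form of g is (-5,2,-7)
reduced forms (-5, -2, -7) vs (-5, 2, -7) ⇒ inequivalent

no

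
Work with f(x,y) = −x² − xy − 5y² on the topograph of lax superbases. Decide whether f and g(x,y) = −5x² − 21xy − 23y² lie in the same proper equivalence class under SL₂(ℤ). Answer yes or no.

D₁ = -19, D₂ = -19
f is negative-definite; reduce −f:
−f: reduced (well bottom): (1,1,5) with a≤c, −a<b≤a
flip sign back: reduced form of f is (-1,-1,-5)
g is negative-definite; reduce −g:
−g: translate: b→1 (≡21 mod 10), so (5,21,23)→(5,1,1)
−g: flip: (5,1,1)→(1,-1,5)
−g: translate: b→1 (≡-1 mod 2), so (1,-1,5)→(1,1,5)
−g: reduced (well bottom): (1,1,5) with a≤c, −a<b≤a
flip sign back: reduced form of g is (-1,-1,-5)
reduced forms (-1, -1, -5) vs (-1, -1, -5) ⇒ equivalent

yes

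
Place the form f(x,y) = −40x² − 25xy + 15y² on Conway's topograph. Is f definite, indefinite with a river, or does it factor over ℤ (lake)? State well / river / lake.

D = b²−4ac = (-25)² − 4·(-40)·15 = 3025
D = 55² is a perfect square ⇒ form factors over ℤ ⇒ lakes

lake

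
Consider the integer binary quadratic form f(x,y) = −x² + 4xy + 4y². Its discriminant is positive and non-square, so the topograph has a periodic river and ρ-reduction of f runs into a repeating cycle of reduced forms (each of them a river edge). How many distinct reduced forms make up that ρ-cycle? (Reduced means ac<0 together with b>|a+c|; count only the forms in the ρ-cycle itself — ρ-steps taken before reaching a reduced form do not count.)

D = 32, ⌊√D⌋ = 5
river: ρ → (4,4,-1)
river: ρ → (-1,4,4)
ρ-cycle length = 2 (tail of 0 descent steps not counted)

2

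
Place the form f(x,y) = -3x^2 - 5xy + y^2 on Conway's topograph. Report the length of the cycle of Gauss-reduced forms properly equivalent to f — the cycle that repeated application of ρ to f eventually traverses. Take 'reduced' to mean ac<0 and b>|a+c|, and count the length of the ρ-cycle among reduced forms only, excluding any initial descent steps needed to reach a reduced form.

D = 37, ⌊√D⌋ = 6
descent: ρ → (1,5,-3)  [lands on river]
river: ρ → (-3,1,3)
river: ρ → (3,5,-1)
river: ρ → (-1,5,3)
river: ρ → (3,1,-3)
river: ρ → (-3,5,1)
ρ-cycle length = 6 (tail of 1 descent step not counted)

6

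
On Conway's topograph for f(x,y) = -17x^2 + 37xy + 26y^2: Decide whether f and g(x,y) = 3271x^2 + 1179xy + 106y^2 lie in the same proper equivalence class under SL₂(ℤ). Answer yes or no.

D₁ = 3137, D₂ = 3137
river cycle of f (length 14): (26, 15, -28), (-28, 41, 13), (13, 37, -34), (-34, 31, 16), (16, 33, -32), (-32, 31, 17), (17, 37, -26), (-26, 15, 28), (28, 41, -13), (-13, 37, 34), … (4 more)
river cycle of g (length 14): (13, 37, -34), (-34, 31, 16), (16, 33, -32), (-32, 31, 17), (17, 37, -26), (-26, 15, 28), (28, 41, -13), (-13, 37, 34), (34, 31, -16), (-16, 33, 32), … (4 more)
cycles coincide ⇒ equivalent

yes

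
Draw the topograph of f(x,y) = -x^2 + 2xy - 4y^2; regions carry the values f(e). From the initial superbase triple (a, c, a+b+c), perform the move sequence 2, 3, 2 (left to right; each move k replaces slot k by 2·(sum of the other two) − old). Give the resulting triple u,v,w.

start (-1,-4,-3) = (f(1,0),f(0,1),f(1,1))
replace slot 2: 2·((-1)+(-3)) − (-4) = -4 → (-1,-4,-3)
replace slot 3: 2·((-1)+(-4)) − (-3) = -7 → (-1,-4,-7)
replace slot 2: 2·((-1)+(-7)) − (-4) = -12 → (-1,-12,-7)

-1,-12,-7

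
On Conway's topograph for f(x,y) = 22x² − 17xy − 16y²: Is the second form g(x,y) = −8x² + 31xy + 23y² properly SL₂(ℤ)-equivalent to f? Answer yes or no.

D₁ = 1697, D₂ = 1697
river cycle of f (length 38): (-16, 17, 22), (22, 27, -11), (-11, 39, 4), (4, 41, -1), (-1, 41, 4), (4, 39, -11), (-11, 27, 22), (22, 17, -16), (-16, 15, 23), (23, 31, -8), … (28 more)
river cycle of g (length 38): (23, 15, -16), (-16, 17, 22), (22, 27, -11), (-11, 39, 4), (4, 41, -1), (-1, 41, 4), (4, 39, -11), (-11, 27, 22), (22, 17, -16), (-16, 15, 23), … (28 more)
cycles coincide ⇒ equivalent

yes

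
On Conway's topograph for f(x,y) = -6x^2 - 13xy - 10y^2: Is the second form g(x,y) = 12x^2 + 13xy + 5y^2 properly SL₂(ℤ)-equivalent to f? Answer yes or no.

D₁ = -71, D₂ = -71
f is negative-definite; reduce −f:
−f: translate: b→1 (≡13 mod 12), so (6,13,10)→(6,1,3)
−f: flip: (6,1,3)→(3,-1,6)
−f: reduced (well bottom): (3,-1,6) with a≤c, −a<b≤a
flip sign back: reduced form of f is (-3,1,-6)
g: translate: b→-11 (≡13 mod 24), so (12,13,5)→(12,-11,4)
g: flip: (12,-11,4)→(4,11,12)
g: translate: b→3 (≡11 mod 8), so (4,11,12)→(4,3,5)
g: reduced (well bottom): (4,3,5) with a≤c, −a<b≤a
reduced forms (-3, 1, -6) vs (4, 3, 5) ⇒ inequivalent

no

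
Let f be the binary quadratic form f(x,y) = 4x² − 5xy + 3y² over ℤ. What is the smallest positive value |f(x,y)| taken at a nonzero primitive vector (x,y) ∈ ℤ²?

translate: b→3 (≡-5 mod 8), so (4,-5,3)→(4,3,2)
flip: (4,3,2)→(2,-3,4)
translate: b→1 (≡-3 mod 4), so (2,-3,4)→(2,1,3)
reduced (well bottom): (2,1,3) with a≤c, −a<b≤a
well minimum = a = 2

2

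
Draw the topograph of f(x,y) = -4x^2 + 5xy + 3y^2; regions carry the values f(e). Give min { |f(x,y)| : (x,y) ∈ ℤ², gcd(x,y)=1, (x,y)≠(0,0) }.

river: ρ → (3,7,-2)
river: ρ → (-2,5,6)
river: ρ → (6,7,-1)
river: ρ → (-1,7,6)
river: ρ → (6,5,-2)
river: ρ → (-2,7,3)
river: ρ → (3,5,-4)
river: ρ → (-4,3,4)
river: ρ → (4,5,-3)
river: ρ → (-3,7,2)
river: ρ → (2,5,-6)
river: ρ → (-6,7,1)
river: ρ → (1,7,-6)
river: ρ → (-6,5,2)
river: ρ → (2,7,-3)
river: ρ → (-3,5,4)
river: ρ → (4,3,-4)
river: ρ → (-4,5,3)
closes: descent 0, river 18
min |a| on river = 1

1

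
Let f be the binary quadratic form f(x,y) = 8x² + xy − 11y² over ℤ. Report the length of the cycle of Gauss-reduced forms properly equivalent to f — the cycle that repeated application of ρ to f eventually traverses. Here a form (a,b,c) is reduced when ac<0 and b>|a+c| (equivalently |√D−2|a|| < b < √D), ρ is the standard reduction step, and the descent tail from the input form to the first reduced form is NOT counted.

D = 353, ⌊√D⌋ = 18
descent: ρ → (-11,-1,8)
descent: ρ → (8,17,-2)  [lands on river]
river: ρ → (-2,15,16)
river: ρ → (16,17,-1)
river: ρ → (-1,17,16)
river: ρ → (16,15,-2)
river: ρ → (-2,17,8)
river: ρ → (8,15,-4)
river: ρ → (-4,17,4)
river: ρ → (4,15,-8)
river: ρ → (-8,17,2)
river: ρ → (2,15,-16)
river: ρ → (-16,17,1)
river: ρ → (1,17,-16)
river: ρ → (-16,15,2)
river: ρ → (2,17,-8)
river: ρ → (-8,15,4)
river: ρ → (4,17,-4)
river: ρ → (-4,15,8)
ρ-cycle length = 18 (tail of 2 descent steps not counted)

18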